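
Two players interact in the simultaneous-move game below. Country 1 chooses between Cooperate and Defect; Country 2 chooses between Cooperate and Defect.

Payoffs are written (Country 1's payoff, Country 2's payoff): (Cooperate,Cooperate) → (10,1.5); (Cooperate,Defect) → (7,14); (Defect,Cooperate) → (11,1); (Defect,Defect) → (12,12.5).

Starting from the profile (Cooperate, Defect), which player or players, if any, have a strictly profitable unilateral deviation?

Country 1 at (Cooperate, Defect) earns 7; deviating to Defect yields 12 — a strict improvement.
Country 2 earns 14; deviating to Cooperate yields 1.5 — not better.
Only Country 1 has a strictly profitable deviation.

Country 1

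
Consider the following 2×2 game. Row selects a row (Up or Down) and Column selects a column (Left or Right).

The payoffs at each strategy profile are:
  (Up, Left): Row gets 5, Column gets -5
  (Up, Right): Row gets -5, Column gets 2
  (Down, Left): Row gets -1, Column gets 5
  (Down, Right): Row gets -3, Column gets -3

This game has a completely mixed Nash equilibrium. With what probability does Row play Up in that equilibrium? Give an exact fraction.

Let p be the probability that Row plays Up. In a completely mixed equilibrium, Column must be indifferent between Left and Right.
Column's expected payoff from Left is −5p + 5(1−p); from Right it is 2p − 3(1−p).
Setting these equal: −10p + 5 = 5p − 3, so p = 8/15.

8/15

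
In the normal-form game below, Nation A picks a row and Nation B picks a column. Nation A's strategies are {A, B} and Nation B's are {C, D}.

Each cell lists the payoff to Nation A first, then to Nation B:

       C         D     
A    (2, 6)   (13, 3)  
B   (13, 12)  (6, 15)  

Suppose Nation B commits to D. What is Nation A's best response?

A

Against D, Nation A earns 13 from A and 6 from B.
So A is the best response.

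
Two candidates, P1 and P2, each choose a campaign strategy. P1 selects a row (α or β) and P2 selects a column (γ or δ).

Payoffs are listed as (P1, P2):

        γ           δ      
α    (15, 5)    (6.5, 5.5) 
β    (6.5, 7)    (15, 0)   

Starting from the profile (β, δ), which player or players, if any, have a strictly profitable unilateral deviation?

P2

P1 at (β, δ) earns 15; deviating to α yields 6.5 — not better.
P2 earns 0; deviating to γ yields 7 — a strict improvement.
Only P2 has a strictly profitable deviation.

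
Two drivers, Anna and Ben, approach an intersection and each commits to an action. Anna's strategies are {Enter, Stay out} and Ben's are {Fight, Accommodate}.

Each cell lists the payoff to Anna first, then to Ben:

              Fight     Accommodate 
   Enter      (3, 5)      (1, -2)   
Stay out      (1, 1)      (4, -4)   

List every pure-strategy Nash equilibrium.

(Enter, Fight): Anna gets 3 ≥ 1 from Stay out, and Ben gets 5 ≥ -2 from Accommodate — Nash equilibrium.
(Enter, Accommodate): Anna prefers Stay out (4 > 1); Ben prefers Fight (5 > -2) — not an equilibrium.
(Stay out, Fight): Anna prefers Enter (3 > 1) — not an equilibrium.
(Stay out, Accommodate): Ben prefers Fight (1 > -4) — not an equilibrium.

(Enter, Fight)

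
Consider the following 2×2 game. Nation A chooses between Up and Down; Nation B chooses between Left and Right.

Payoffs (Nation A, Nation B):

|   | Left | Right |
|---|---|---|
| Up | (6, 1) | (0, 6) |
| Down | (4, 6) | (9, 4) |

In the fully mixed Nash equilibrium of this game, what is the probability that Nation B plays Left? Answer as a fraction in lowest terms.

9/11

Let q be the probability that Nation B plays Left. In a completely mixed equilibrium, Nation A must be indifferent between Up and Down.
Nation A's expected payoff from Up is 6q; from Down it is 4q + 9(1−q).
Setting these equal: 6q = −5q + 9, so q = 9/11.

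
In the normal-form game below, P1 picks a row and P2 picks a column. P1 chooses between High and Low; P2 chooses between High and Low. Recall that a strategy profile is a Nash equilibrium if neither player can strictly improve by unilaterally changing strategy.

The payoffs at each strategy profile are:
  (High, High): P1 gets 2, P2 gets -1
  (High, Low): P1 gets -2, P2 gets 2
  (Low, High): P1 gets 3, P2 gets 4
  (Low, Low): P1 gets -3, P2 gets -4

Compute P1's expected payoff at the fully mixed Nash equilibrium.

First find q, the probability P2 plays High, from P1's indifference between High and Low: 2q − 2(1−q) = 3q − 3(1−q), giving q = 1/2.
Since P1 is indifferent in equilibrium, P1's expected payoff equals the payoff from either row against (1/2, 1/2). Using High: 2(1/2) − 2(1/2) = 0.

0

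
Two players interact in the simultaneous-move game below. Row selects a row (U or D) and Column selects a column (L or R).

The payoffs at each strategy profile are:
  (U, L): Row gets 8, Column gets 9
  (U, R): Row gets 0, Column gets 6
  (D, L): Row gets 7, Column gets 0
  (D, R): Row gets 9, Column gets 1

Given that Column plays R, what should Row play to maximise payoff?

Against R, Row earns 0 from U and 9 from D.
So D is the best response.

D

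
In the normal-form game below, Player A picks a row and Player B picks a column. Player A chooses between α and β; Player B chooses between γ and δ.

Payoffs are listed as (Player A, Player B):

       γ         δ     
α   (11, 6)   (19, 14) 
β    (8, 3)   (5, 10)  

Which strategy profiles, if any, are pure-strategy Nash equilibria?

(α, γ): Player B prefers δ (14 > 6) — not an equilibrium.
(α, δ): Player A gets 19 ≥ 5 from β, and Player B gets 14 ≥ 6 from γ — Nash equilibrium.
(β, γ): Player A prefers α (11 > 8); Player B prefers δ (10 > 3) — not an equilibrium.
(β, δ): Player A prefers α (19 > 5) — not an equilibrium.

(α, δ)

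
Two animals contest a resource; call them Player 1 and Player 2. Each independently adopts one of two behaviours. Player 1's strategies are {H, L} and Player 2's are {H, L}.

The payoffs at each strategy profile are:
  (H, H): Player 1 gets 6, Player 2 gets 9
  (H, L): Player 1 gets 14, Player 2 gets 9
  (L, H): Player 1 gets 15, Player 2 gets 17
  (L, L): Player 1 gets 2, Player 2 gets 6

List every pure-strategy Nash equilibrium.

(H, H): Player 1 prefers L (15 > 6) — not an equilibrium.
(H, L): Player 1 gets 14 ≥ 2 from L, and Player 2 gets 9 ≥ 9 from H — Nash equilibrium.
(L, H): Player 1 gets 15 ≥ 6 from H, and Player 2 gets 17 ≥ 6 from L — Nash equilibrium.
(L, L): Player 1 prefers H (14 > 2); Player 2 prefers H (17 > 6) — not an equilibrium.

(H, L) and (L, H)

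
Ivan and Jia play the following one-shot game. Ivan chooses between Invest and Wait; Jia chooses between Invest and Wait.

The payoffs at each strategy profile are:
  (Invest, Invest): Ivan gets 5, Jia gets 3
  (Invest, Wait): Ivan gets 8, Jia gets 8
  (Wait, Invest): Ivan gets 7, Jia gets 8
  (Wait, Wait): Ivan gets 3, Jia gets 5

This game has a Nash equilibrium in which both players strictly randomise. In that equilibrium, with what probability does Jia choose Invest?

Let q be the probability that Jia plays Invest. In a completely mixed equilibrium, Ivan must be indifferent between Invest and Wait.
Ivan's expected payoff from Invest is 5q + 8(1−q); from Wait it is 7q + 3(1−q).
Setting these equal: −3q + 8 = 4q + 3, so q = 5/7.

5/7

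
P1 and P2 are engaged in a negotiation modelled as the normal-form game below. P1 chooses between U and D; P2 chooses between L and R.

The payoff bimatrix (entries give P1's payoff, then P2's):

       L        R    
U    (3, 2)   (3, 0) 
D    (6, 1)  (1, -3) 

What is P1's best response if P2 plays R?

U

Against R, P1 earns 3 from U and 1 from D.
So U is the best response.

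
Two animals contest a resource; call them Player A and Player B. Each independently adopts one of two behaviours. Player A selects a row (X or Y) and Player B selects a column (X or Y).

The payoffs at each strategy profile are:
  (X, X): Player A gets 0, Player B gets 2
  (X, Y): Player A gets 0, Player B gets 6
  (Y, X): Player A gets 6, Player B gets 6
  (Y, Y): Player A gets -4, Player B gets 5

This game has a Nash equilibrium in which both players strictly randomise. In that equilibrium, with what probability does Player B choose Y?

Let y be the probability that Player B plays X. In a completely mixed equilibrium, Player A must be indifferent between X and Y.
Player A's expected payoff from X is 0; from Y it is 6y − 4(1−y).
Setting these equal: 0 = 10y − 4, so y = 2/5.
Therefore Player B plays Y with probability 1 − 2/5 = 3/5.

3/5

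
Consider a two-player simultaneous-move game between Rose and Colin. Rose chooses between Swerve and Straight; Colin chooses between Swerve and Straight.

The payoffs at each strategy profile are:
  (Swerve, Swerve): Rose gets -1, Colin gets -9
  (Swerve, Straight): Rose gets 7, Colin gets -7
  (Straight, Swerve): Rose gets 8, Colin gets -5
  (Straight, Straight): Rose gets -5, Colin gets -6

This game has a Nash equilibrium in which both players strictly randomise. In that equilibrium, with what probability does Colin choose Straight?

3/7

Let q be the probability that Colin plays Swerve. In a completely mixed equilibrium, Rose must be indifferent between Swerve and Straight.
Rose's expected payoff from Swerve is −q + 7(1−q); from Straight it is 8q − 5(1−q).
Setting these equal: −8q + 7 = 13q − 5, so q = 4/7.
Therefore Colin plays Straight with probability 1 − 4/7 = 3/7.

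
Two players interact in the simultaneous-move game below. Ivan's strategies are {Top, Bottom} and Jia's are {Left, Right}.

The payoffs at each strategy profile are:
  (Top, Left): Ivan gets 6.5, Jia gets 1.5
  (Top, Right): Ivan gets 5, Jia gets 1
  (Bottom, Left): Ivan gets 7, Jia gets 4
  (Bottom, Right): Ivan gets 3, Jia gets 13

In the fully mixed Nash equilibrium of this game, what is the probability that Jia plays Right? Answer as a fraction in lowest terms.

1/5

Let y be the probability that Jia plays Left. In a completely mixed equilibrium, Ivan must be indifferent between Top and Bottom.
Ivan's expected payoff from Top is 6.5y + 5(1−y); from Bottom it is 7y + 3(1−y).
Setting these equal: 1.5y + 5 = 4y + 3, so y = 4/5.
Therefore Jia plays Right with probability 1 − 4/5 = 1/5.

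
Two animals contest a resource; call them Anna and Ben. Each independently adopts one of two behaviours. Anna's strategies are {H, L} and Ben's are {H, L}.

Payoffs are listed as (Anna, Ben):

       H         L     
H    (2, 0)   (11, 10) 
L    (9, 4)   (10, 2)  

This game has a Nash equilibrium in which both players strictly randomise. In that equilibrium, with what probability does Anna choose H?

1/6

Let p be the probability that Anna plays H. In a completely mixed equilibrium, Ben must be indifferent between H and L.
Ben's expected payoff from H is 4(1−p); from L it is 10p + 2(1−p).
Setting these equal: −4p + 4 = 8p + 2, so p = 1/6.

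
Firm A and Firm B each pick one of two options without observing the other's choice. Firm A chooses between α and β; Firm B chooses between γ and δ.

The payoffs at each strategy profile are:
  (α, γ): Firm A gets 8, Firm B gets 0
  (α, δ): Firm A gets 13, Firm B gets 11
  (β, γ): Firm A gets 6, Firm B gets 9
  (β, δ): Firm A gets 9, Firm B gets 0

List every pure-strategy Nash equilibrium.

(α, δ)

(α, γ): Firm B prefers δ (11 > 0) — not an equilibrium.
(α, δ): Firm A gets 13 ≥ 9 from β, and Firm B gets 11 ≥ 0 from γ — Nash equilibrium.
(β, γ): Firm A prefers α (8 > 6) — not an equilibrium.
(β, δ): Firm A prefers α (13 > 9); Firm B prefers γ (9 > 0) — not an equilibrium.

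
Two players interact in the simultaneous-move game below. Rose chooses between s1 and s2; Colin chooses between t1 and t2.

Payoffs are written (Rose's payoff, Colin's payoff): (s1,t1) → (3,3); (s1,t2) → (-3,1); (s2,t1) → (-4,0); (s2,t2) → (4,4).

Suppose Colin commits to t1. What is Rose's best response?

Against t1, Rose earns 3 from s1 and -4 from s2.
So s1 is the best response.

s1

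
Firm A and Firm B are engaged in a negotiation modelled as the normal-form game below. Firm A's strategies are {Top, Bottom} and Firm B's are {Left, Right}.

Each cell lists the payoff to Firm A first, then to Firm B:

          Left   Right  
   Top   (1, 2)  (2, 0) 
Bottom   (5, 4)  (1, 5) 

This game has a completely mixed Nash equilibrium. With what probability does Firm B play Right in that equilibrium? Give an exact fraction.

4/5

Let y be the probability that Firm B plays Left. In a completely mixed equilibrium, Firm A must be indifferent between Top and Bottom.
Firm A's expected payoff from Top is y + 2(1−y); from Bottom it is 5y + (1−y).
Setting these equal: −y + 2 = 4y + 1, so y = 1/5.
Therefore Firm B plays Right with probability 1 − 1/5 = 4/5.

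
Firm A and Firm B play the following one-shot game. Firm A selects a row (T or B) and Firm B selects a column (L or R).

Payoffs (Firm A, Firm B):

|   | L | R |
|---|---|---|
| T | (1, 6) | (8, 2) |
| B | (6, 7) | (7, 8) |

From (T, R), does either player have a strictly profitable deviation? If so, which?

Firm A at (T, R) earns 8; deviating to B yields 7 — not better.
Firm B earns 2; deviating to L yields 6 — a strict improvement.
Only Firm B has a strictly profitable deviation.

Firm B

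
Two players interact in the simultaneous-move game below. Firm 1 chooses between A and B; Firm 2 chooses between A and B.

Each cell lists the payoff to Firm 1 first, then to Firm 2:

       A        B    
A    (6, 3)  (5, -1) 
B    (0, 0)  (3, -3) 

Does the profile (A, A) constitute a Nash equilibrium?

Yes

At (A, A), Firm 1 earns 6; switching to B would give 0, so Firm 1 has no profitable deviation.
Firm 2 earns 3; switching to B would give -1, so Firm 2 has no profitable deviation.
Neither player can gain by a unilateral deviation, so this profile is a Nash equilibrium.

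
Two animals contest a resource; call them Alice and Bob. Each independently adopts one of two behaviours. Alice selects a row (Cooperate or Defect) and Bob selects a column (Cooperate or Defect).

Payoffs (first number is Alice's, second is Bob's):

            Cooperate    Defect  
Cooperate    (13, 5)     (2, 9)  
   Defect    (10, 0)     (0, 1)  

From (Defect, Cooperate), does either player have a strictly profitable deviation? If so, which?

Both

Alice at (Defect, Cooperate) earns 10; deviating to Cooperate yields 13 — a strict improvement.
Bob earns 0; deviating to Defect yields 1 — a strict improvement.
Both Alice and Bob have strictly profitable deviations.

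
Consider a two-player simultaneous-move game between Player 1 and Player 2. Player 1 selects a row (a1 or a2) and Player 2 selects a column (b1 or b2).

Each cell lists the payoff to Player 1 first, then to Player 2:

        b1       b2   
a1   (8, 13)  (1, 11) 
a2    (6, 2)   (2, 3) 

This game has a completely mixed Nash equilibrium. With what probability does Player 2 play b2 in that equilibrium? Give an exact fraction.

2/3

Let c be the probability that Player 2 plays b1. In a completely mixed equilibrium, Player 1 must be indifferent between a1 and a2.
Player 1's expected payoff from a1 is 8c + (1−c); from a2 it is 6c + 2(1−c).
Setting these equal: 7c + 1 = 4c + 2, so c = 1/3.
Therefore Player 2 plays b2 with probability 1 − 1/3 = 2/3.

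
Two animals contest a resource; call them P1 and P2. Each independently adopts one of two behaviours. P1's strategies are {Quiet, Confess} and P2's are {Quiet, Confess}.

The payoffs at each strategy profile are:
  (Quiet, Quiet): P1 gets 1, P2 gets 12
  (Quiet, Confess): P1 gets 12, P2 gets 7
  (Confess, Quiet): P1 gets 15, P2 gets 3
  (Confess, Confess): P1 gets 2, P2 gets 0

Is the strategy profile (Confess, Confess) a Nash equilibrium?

No

At (Confess, Confess), P1 earns 2; switching to Quiet would give 12, so P1 would deviate.
P2 earns 0; switching to Quiet would give 3, so P2 would deviate.
Since at least one player can profitably deviate, this is not a Nash equilibrium.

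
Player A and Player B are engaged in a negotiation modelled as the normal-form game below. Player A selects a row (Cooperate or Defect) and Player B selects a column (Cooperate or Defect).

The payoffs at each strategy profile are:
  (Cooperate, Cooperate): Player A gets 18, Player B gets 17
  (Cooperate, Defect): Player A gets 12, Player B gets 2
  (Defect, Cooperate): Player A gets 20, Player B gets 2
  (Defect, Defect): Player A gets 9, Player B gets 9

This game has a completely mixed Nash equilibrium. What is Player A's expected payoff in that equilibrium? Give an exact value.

First find q, the probability Player B plays Cooperate, from Player A's indifference between Cooperate and Defect: 18q + 12(1−q) = 20q + 9(1−q), giving q = 3/5.
Since Player A is indifferent in equilibrium, Player A's expected payoff equals the payoff from either row against (3/5, 2/5). Using Cooperate: 18(3/5) + 12(2/5) = 78/5.

78/5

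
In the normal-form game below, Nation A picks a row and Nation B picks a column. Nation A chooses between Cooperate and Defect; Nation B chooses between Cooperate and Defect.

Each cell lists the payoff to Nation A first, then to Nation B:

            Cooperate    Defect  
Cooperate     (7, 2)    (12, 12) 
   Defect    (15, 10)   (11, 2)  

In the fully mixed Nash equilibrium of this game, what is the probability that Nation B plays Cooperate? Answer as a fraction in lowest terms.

Let c be the probability that Nation B plays Cooperate. In a completely mixed equilibrium, Nation A must be indifferent between Cooperate and Defect.
Nation A's expected payoff from Cooperate is 7c + 12(1−c); from Defect it is 15c + 11(1−c).
Setting these equal: −5c + 12 = 4c + 11, so c = 1/9.

1/9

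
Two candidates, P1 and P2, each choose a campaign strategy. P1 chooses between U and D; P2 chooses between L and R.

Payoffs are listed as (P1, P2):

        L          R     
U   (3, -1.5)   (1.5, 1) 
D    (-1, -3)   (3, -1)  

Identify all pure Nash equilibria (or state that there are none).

(D, R)

(U, L): P2 prefers R (1 > -1.5) — not an equilibrium.
(U, R): P1 prefers D (3 > 1.5) — not an equilibrium.
(D, L): P1 prefers U (3 > -1); P2 prefers R (-1 > -3) — not an equilibrium.
(D, R): P1 gets 3 ≥ 1.5 from U, and P2 gets -1 ≥ -3 from L — Nash equilibrium.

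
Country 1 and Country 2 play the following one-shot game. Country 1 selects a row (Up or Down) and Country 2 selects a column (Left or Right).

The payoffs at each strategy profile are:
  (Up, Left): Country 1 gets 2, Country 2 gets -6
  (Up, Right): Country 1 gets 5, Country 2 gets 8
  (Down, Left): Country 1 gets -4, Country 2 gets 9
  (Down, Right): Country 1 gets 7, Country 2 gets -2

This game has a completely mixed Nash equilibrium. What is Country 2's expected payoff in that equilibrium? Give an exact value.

First find x, the probability Country 1 plays Up, from Country 2's indifference between Left and Right: −6x + 9(1−x) = 8x − 2(1−x), giving x = 11/25.
Since Country 2 is indifferent in equilibrium, Country 2's expected payoff equals the payoff from either column against (11/25, 14/25). Using Left: −6(11/25) + 9(14/25) = 12/5.

12/5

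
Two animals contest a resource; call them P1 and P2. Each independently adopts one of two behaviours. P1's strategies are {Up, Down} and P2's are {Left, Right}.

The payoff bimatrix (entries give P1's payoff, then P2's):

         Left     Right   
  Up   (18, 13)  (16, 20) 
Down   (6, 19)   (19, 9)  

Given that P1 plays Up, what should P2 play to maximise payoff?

Right

Against Up, P2 earns 13 from Left and 20 from Right.
So Right is the best response.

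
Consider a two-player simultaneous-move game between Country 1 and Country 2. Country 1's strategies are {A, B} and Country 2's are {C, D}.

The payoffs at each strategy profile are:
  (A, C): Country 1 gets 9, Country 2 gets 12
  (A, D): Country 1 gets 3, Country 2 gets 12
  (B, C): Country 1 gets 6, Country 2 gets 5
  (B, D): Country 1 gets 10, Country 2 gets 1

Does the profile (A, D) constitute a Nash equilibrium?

No

At (A, D), Country 1 earns 3; switching to B would give 10, so Country 1 would deviate.
Country 2 earns 12; switching to C would give 12, so Country 2 has no profitable deviation.
Since at least one player can profitably deviate, this is not a Nash equilibrium.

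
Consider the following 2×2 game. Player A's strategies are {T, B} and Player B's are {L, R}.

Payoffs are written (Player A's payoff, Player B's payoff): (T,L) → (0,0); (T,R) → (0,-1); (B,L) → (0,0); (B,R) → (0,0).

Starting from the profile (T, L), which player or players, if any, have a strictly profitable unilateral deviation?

Neither

Player A at (T, L) earns 0; deviating to B yields 0 — not better.
Player B earns 0; deviating to R yields -1 — not better.
Neither player can strictly improve; the profile is a Nash equilibrium.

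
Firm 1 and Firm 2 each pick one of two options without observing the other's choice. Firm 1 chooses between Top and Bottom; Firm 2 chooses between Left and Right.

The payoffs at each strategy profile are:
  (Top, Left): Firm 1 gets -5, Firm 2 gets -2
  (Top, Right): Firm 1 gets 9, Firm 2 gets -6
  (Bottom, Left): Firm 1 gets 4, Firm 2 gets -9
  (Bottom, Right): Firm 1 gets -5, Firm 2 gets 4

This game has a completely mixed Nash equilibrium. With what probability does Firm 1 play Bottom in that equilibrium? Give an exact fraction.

4/17

Let x be the probability that Firm 1 plays Top. In a completely mixed equilibrium, Firm 2 must be indifferent between Left and Right.
Firm 2's expected payoff from Left is −2x − 9(1−x); from Right it is −6x + 4(1−x).
Setting these equal: 7x − 9 = −10x + 4, so x = 13/17.
Therefore Firm 1 plays Bottom with probability 1 − 13/17 = 4/17.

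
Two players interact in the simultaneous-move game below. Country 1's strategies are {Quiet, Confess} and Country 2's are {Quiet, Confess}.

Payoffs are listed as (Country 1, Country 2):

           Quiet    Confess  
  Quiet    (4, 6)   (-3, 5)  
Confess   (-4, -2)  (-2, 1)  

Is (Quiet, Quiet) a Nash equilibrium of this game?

At (Quiet, Quiet), Country 1 earns 4; switching to Confess would give -4, so Country 1 has no profitable deviation.
Country 2 earns 6; switching to Confess would give 5, so Country 2 has no profitable deviation.
Neither player can gain by a unilateral deviation, so this profile is a Nash equilibrium.

Yes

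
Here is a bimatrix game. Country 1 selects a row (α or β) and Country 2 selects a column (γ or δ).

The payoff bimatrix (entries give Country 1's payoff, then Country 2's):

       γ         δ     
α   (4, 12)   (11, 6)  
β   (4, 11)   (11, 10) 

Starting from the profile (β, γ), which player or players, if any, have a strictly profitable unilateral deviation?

Country 1 at (β, γ) earns 4; deviating to α yields 4 — not better.
Country 2 earns 11; deviating to δ yields 10 — not better.
Neither player can strictly improve; the profile is a Nash equilibrium.

Neither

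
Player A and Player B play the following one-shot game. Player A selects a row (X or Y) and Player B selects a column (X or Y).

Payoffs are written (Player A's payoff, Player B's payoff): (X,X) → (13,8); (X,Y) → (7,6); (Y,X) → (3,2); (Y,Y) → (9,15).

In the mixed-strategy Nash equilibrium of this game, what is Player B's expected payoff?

First find p, the probability Player A plays X, from Player B's indifference between X and Y: 8p + 2(1−p) = 6p + 15(1−p), giving p = 13/15.
Since Player B is indifferent in equilibrium, Player B's expected payoff equals the payoff from either column against (13/15, 2/15). Using X: 8(13/15) + 2(2/15) = 36/5.

36/5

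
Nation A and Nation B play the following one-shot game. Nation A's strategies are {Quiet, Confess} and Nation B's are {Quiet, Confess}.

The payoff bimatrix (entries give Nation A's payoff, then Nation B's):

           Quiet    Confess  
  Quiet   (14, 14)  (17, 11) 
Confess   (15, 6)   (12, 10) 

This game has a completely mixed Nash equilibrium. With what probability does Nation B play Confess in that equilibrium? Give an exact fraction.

1/6

Let c be the probability that Nation B plays Quiet. In a completely mixed equilibrium, Nation A must be indifferent between Quiet and Confess.
Nation A's expected payoff from Quiet is 14c + 17(1−c); from Confess it is 15c + 12(1−c).
Setting these equal: −3c + 17 = 3c + 12, so c = 5/6.
Therefore Nation B plays Confess with probability 1 − 5/6 = 1/6.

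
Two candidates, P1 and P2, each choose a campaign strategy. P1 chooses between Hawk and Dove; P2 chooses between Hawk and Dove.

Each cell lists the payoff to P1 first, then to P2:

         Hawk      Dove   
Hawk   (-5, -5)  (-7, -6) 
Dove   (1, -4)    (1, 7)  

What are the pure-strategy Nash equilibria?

(Dove, Dove)

(Hawk, Hawk): P1 prefers Dove (1 > -5) — not an equilibrium.
(Hawk, Dove): P1 prefers Dove (1 > -7); P2 prefers Hawk (-5 > -6) — not an equilibrium.
(Dove, Hawk): P2 prefers Dove (7 > -4) — not an equilibrium.
(Dove, Dove): P1 gets 1 ≥ -7 from Hawk, and P2 gets 7 ≥ -4 from Hawk — Nash equilibrium.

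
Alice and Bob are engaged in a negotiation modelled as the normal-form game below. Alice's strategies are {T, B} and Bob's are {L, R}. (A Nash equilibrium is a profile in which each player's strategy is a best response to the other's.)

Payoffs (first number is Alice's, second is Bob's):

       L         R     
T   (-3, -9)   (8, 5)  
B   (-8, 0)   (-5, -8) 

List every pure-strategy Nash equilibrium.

(T, R)

(T, L): Bob prefers R (5 > -9) — not an equilibrium.
(T, R): Alice gets 8 ≥ -5 from B, and Bob gets 5 ≥ -9 from L — Nash equilibrium.
(B, L): Alice prefers T (-3 > -8) — not an equilibrium.
(B, R): Alice prefers T (8 > -5); Bob prefers L (0 > -8) — not an equilibrium.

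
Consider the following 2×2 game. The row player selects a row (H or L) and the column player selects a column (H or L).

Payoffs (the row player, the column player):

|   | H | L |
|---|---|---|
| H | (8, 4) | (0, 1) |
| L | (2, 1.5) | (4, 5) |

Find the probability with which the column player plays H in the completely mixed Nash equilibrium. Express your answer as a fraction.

2/5

Let c be the probability that the column player plays H. In a completely mixed equilibrium, the row player must be indifferent between H and L.
The row player's expected payoff from H is 8c; from L it is 2c + 4(1−c).
Setting these equal: 8c = −2c + 4, so c = 2/5.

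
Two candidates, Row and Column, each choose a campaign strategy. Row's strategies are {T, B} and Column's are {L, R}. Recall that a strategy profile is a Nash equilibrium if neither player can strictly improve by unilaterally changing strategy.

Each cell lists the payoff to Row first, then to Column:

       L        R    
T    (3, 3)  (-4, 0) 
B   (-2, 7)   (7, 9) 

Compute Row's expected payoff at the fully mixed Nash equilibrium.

First find y, the probability Column plays L, from Row's indifference between T and B: 3y − 4(1−y) = −2y + 7(1−y), giving y = 11/16.
Since Row is indifferent in equilibrium, Row's expected payoff equals the payoff from either row against (11/16, 5/16). Using T: 3(11/16) − 4(5/16) = 13/16.

13/16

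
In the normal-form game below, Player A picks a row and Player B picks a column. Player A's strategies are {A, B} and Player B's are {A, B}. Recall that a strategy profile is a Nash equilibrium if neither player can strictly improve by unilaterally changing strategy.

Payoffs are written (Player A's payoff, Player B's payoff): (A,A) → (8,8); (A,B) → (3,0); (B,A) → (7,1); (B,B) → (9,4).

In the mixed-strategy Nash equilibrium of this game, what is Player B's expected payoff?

32/11

First find x, the probability Player A plays A, from Player B's indifference between A and B: 8x + (1−x) = 4(1−x), giving x = 3/11.
Since Player B is indifferent in equilibrium, Player B's expected payoff equals the payoff from either column against (3/11, 8/11). Using A: 8(3/11) + (8/11) = 32/11.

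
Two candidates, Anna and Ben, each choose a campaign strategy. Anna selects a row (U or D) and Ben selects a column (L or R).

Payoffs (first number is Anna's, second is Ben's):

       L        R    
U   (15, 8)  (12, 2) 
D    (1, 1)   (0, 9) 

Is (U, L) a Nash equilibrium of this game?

At (U, L), Anna earns 15; switching to D would give 1, so Anna has no profitable deviation.
Ben earns 8; switching to R would give 2, so Ben has no profitable deviation.
Neither player can gain by a unilateral deviation, so this profile is a Nash equilibrium.

Yes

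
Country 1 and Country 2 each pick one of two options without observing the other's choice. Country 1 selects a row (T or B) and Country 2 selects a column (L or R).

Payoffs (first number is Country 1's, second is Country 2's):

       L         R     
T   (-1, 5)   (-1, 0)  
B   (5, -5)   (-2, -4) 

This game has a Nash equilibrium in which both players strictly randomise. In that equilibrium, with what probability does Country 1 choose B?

5/6

Let p be the probability that Country 1 plays T. In a completely mixed equilibrium, Country 2 must be indifferent between L and R.
Country 2's expected payoff from L is 5p − 5(1−p); from R it is −4(1−p).
Setting these equal: 10p − 5 = 4p − 4, so p = 1/6.
Therefore Country 1 plays B with probability 1 − 1/6 = 5/6.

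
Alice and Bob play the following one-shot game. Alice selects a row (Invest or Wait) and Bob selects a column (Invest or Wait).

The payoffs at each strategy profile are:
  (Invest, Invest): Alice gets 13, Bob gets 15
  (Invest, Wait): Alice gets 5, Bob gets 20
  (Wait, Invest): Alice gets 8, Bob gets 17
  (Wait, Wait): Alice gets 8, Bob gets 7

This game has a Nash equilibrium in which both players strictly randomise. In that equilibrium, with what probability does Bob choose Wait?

Let c be the probability that Bob plays Invest. In a completely mixed equilibrium, Alice must be indifferent between Invest and Wait.
Alice's expected payoff from Invest is 13c + 5(1−c); from Wait it is 8c + 8(1−c).
Setting these equal: 8c + 5 = 8, so c = 3/8.
Therefore Bob plays Wait with probability 1 − 3/8 = 5/8.

5/8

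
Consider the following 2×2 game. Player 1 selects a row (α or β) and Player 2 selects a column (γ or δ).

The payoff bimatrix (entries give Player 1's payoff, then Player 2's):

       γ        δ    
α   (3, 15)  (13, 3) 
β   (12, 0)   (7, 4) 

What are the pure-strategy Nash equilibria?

none

(α, γ): Player 1 prefers β (12 > 3) — not an equilibrium.
(α, δ): Player 2 prefers γ (15 > 3) — not an equilibrium.
(β, γ): Player 2 prefers δ (4 > 0) — not an equilibrium.
(β, δ): Player 1 prefers α (13 > 7) — not an equilibrium.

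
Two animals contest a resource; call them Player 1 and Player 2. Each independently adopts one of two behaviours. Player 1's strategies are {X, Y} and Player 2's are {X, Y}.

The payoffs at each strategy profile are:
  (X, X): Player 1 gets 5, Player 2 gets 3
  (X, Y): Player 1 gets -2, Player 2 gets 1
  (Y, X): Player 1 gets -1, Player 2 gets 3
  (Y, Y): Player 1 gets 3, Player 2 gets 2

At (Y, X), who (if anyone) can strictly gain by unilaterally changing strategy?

Player 1 at (Y, X) earns -1; deviating to X yields 5 — a strict improvement.
Player 2 earns 3; deviating to Y yields 2 — not better.
Only Player 1 has a strictly profitable deviation.

Player 1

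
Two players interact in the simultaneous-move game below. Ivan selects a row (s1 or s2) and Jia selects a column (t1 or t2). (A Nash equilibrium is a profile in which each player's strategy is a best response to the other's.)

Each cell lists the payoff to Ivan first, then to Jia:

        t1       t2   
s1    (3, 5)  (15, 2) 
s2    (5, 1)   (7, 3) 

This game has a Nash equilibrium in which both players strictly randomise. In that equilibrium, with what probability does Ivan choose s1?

Let x be the probability that Ivan plays s1. In a completely mixed equilibrium, Jia must be indifferent between t1 and t2.
Jia's expected payoff from t1 is 5x + (1−x); from t2 it is 2x + 3(1−x).
Setting these equal: 4x + 1 = −x + 3, so x = 2/5.

2/5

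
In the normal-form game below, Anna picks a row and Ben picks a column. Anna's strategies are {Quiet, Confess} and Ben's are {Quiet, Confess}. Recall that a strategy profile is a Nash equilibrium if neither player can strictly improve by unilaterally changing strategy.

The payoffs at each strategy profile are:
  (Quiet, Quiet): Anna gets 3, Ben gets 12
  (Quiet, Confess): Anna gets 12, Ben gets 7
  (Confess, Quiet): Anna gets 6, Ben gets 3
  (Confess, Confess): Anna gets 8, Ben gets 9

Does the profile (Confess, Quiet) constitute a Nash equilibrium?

At (Confess, Quiet), Anna earns 6; switching to Quiet would give 3, so Anna has no profitable deviation.
Ben earns 3; switching to Confess would give 9, so Ben would deviate.
Since at least one player can profitably deviate, this is not a Nash equilibrium.

No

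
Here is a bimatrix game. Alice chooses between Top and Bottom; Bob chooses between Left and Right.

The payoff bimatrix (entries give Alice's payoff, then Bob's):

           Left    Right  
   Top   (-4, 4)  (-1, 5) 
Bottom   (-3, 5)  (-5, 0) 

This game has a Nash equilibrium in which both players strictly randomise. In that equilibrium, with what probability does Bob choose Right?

1/5

Let q be the probability that Bob plays Left. In a completely mixed equilibrium, Alice must be indifferent between Top and Bottom.
Alice's expected payoff from Top is −4q − (1−q); from Bottom it is −3q − 5(1−q).
Setting these equal: −3q − 1 = 2q − 5, so q = 4/5.
Therefore Bob plays Right with probability 1 − 4/5 = 1/5.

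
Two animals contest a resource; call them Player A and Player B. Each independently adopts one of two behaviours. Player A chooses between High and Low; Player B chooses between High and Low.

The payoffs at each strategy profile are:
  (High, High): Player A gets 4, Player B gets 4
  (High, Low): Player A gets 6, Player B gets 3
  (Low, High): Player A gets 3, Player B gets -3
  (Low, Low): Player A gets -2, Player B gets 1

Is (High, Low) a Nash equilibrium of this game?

No

At (High, Low), Player A earns 6; switching to Low would give -2, so Player A has no profitable deviation.
Player B earns 3; switching to High would give 4, so Player B would deviate.
Since at least one player can profitably deviate, this is not a Nash equilibrium.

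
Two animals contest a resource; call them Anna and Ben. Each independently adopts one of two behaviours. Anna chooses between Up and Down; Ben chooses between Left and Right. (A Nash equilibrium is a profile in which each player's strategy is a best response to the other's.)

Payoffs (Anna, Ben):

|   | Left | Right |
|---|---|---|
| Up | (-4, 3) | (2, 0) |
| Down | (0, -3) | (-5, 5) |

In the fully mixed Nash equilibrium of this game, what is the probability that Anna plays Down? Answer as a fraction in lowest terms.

3/11

Let r be the probability that Anna plays Up. In a completely mixed equilibrium, Ben must be indifferent between Left and Right.
Ben's expected payoff from Left is 3r − 3(1−r); from Right it is 5(1−r).
Setting these equal: 6r − 3 = −5r + 5, so r = 8/11.
Therefore Anna plays Down with probability 1 − 8/11 = 3/11.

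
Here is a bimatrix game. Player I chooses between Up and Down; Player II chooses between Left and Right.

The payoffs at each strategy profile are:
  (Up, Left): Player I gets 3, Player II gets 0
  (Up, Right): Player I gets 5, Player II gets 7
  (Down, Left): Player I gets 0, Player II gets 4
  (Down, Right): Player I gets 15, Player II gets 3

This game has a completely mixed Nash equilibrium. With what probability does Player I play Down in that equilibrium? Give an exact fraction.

Let p be the probability that Player I plays Up. In a completely mixed equilibrium, Player II must be indifferent between Left and Right.
Player II's expected payoff from Left is 4(1−p); from Right it is 7p + 3(1−p).
Setting these equal: −4p + 4 = 4p + 3, so p = 1/8.
Therefore Player I plays Down with probability 1 − 1/8 = 7/8.

7/8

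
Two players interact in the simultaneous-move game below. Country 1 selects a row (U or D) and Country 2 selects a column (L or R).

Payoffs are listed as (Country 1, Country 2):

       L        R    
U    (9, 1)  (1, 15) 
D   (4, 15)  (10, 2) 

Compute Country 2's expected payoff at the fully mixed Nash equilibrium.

First find x, the probability Country 1 plays U, from Country 2's indifference between L and R: x + 15(1−x) = 15x + 2(1−x), giving x = 13/27.
Since Country 2 is indifferent in equilibrium, Country 2's expected payoff equals the payoff from either column against (13/27, 14/27). Using L: (13/27) + 15(14/27) = 223/27.

223/27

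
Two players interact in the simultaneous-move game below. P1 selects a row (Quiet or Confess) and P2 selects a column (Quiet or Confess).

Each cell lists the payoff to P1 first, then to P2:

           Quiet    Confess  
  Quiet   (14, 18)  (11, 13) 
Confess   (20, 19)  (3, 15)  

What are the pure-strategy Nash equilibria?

(Quiet, Quiet): P1 prefers Confess (20 > 14) — not an equilibrium.
(Quiet, Confess): P2 prefers Quiet (18 > 13) — not an equilibrium.
(Confess, Quiet): P1 gets 20 ≥ 14 from Quiet, and P2 gets 19 ≥ 15 from Confess — Nash equilibrium.
(Confess, Confess): P1 prefers Quiet (11 > 3); P2 prefers Quiet (19 > 15) — not an equilibrium.

(Confess, Quiet)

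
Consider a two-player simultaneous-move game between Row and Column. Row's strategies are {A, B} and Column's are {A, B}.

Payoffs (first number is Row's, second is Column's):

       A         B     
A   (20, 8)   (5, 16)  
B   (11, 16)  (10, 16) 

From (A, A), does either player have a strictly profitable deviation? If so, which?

Column

Row at (A, A) earns 20; deviating to B yields 11 — not better.
Column earns 8; deviating to B yields 16 — a strict improvement.
Only Column has a strictly profitable deviation.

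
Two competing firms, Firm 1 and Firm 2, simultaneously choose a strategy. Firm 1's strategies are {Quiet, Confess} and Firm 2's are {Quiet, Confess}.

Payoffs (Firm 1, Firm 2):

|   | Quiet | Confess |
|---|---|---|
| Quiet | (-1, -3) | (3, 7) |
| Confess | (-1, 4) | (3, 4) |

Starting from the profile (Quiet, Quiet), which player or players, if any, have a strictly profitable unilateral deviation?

Firm 1 at (Quiet, Quiet) earns -1; deviating to Confess yields -1 — not better.
Firm 2 earns -3; deviating to Confess yields 7 — a strict improvement.
Only Firm 2 has a strictly profitable deviation.

Firm 2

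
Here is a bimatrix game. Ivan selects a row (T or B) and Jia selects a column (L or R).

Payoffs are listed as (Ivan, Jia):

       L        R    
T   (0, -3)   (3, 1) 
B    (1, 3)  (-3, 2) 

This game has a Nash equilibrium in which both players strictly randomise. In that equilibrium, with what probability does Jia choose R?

Let y be the probability that Jia plays L. In a completely mixed equilibrium, Ivan must be indifferent between T and B.
Ivan's expected payoff from T is 3(1−y); from B it is y − 3(1−y).
Setting these equal: −3y + 3 = 4y − 3, so y = 6/7.
Therefore Jia plays R with probability 1 − 6/7 = 1/7.

1/7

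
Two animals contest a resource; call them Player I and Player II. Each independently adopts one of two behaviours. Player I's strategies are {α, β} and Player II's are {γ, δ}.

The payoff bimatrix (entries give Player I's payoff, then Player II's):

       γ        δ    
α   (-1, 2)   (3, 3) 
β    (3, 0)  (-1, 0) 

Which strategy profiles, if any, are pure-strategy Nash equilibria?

(α, δ) and (β, γ)

(α, γ): Player I prefers β (3 > -1); Player II prefers δ (3 > 2) — not an equilibrium.
(α, δ): Player I gets 3 ≥ -1 from β, and Player II gets 3 ≥ 2 from γ — Nash equilibrium.
(β, γ): Player I gets 3 ≥ -1 from α, and Player II gets 0 ≥ 0 from δ — Nash equilibrium.
(β, δ): Player I prefers α (3 > -1) — not an equilibrium.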